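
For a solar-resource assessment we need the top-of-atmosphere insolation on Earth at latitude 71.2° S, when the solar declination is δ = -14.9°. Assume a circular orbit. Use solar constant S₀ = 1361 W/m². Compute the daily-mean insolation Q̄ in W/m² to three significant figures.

cos H₀ = −tan(-71.2°) tan(-14.900°) = -0.7816, H₀ = 2.4680 rad.
Bracket: H₀ sin φ sin δ + cos φ cos δ sin H₀ = 2.4680×-0.94665×-0.25713 + 0.32227×0.96638×0.62378 = 0.600741 + 0.194267 = 0.795008.
Q̄ = (S₀/π) × [bracket] = (1361/π) × 0.795008 = 344.4 W/m².

Q̄ ≈ 344 W/m²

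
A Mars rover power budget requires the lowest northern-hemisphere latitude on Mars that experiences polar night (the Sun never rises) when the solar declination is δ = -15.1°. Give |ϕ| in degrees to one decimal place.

Polar night requires cos h₀ = −tan ϕ tan δ ≥ 1, i.e. tan ϕ tan δ ≤ −1.
The boundary is |tan ϕ| · |tan δ| = 1, so |ϕ| = 90° − |δ| = 90° − 15.1° = 74.9° in the northern hemisphere.

|ϕ| = 74.9°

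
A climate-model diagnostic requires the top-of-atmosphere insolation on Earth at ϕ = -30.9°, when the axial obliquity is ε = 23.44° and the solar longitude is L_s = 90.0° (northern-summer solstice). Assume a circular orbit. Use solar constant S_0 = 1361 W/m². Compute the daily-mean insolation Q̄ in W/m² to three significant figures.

Solar declination: sin δ = sin ε · sin L_s = sin 23.44° × sin 90.0° = 0.39779, so δ = +23.440°.
cos h₀ = −tan(-30.9°) tan(+23.440°) = 0.2595, h₀ = 1.3083 rad.
Bracket: h₀ sin ϕ sin δ + cos ϕ cos δ sin h₀ = 1.3083×-0.51354×0.39779 + 0.85806×0.91748×0.96575 = -0.267261 + 0.760289 = 0.493028.
Q̄ = (S_0/π) × [bracket] = (1361/π) × 0.493028 = 213.6 W/m².

Q̄ ≈ 214 W/m²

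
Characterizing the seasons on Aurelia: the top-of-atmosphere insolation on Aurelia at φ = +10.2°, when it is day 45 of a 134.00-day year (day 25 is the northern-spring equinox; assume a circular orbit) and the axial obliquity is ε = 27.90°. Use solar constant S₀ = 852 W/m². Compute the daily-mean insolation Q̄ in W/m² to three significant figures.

Q̄ ≈ 276 W/m²

Solar longitude: λ_s = 360° × (45 − 25)/134.00 = 53.731°.
sin δ = sin 27.90° × sin 53.731° = 0.37727, so δ = +22.165°.
cos H₀ = −tan(+10.2°) tan(+22.165°) = -0.0733, H₀ = 1.6442 rad.
Bracket: H₀ sin φ sin δ + cos φ cos δ sin H₀ = 1.6442×0.17708×0.37727 + 0.98420×0.92610×0.99731 = 0.109844 + 0.909016 = 1.018860.
Q̄ = (S₀/π) × [bracket] = (852/π) × 1.018860 = 276.3 W/m².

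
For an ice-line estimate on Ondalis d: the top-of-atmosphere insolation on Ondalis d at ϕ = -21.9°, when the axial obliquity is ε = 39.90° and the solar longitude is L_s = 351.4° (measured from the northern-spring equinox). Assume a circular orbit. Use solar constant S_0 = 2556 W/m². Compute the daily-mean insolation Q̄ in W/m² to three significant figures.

Q̄ ≈ 798 W/m²

Solar declination: sin δ = sin ε · sin L_s = sin 39.90° × sin 351.4° = -0.09592, so δ = -5.504°.
cos h₀ = −tan(-21.9°) tan(-5.504°) = -0.0387, h₀ = 1.6095 rad.
Bracket: h₀ sin ϕ sin δ + cos ϕ cos δ sin h₀ = 1.6095×-0.37299×-0.09592 + 0.92784×0.99539×0.99925 = 0.057583 + 0.922870 = 0.980453.
Q̄ = (S_0/π) × [bracket] = (2556/π) × 0.980453 = 797.7 W/m².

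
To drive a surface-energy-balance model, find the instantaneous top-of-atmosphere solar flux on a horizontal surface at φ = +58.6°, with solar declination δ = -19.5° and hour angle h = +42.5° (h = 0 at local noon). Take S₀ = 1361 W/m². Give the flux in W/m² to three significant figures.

105 W/m²

cos θ_z = sin φ sin δ + cos φ cos δ cos h = -0.284921 + 0.362096 = 0.077175.
Flux = S₀ · cos θ_z = 1361 × 0.077175 = 105.0 W/m².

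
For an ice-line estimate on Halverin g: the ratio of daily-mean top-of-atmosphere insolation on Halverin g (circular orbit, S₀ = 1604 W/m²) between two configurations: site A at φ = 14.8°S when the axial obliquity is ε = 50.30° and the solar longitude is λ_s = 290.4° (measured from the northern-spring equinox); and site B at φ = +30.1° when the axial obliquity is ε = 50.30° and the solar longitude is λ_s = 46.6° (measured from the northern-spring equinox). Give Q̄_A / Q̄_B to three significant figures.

— Configuration A (φ=-14.8°):
Solar declination: sin δ = sin ε · sin λ_s = sin 50.30° × sin 290.4° = -0.72114, so δ = -46.149°.
cos H₀ = −tan(-14.8°) tan(-46.149°) = -0.2750, H₀ = 1.8494 rad.
Bracket: H₀ sin φ sin δ + cos φ cos δ sin H₀ = 1.8494×-0.25545×-0.72114 + 0.96682×0.69278×0.96144 = 0.340688 + 0.643966 = 0.984654.
Q̄ = (S₀/π) × [bracket] = (1604/π) × 0.984654 = 502.73 W/m².
— Configuration B (φ=+30.1°):
Solar declination: sin δ = sin ε · sin λ_s = sin 50.30° × sin 46.6° = 0.55903, so δ = +33.988°.
cos H₀ = −tan(+30.1°) tan(+33.988°) = -0.3908, H₀ = 1.9723 rad.
Bracket: H₀ sin φ sin δ + cos φ cos δ sin H₀ = 1.9723×0.50151×0.55903 + 0.86515×0.82915×0.92046 = 0.552952 + 0.660282 = 1.213234.
Q̄ = (S₀/π) × [bracket] = (1604/π) × 1.213234 = 619.44 W/m².
Ratio Q̄_A / Q̄_B = 502.73 / 619.44 = 0.8116.

Q̄_A / Q̄_B ≈ 0.812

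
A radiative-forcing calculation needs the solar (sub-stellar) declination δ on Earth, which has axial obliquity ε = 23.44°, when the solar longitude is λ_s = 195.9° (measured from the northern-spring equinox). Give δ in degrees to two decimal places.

δ = -6.26°

sin δ = sin ε · sin λ_s = sin 23.44° × sin 195.9° = -0.108978.
δ = arcsin(-0.108978) = -6.26°.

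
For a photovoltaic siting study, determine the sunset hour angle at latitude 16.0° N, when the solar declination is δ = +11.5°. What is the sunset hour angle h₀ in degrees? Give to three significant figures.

cos h₀ = −tan ϕ · tan δ = −tan(+16.0°) × tan(+11.500°) = -0.0583, so h₀ = 1.6292 rad = 93.34°.

h₀ = 93.3°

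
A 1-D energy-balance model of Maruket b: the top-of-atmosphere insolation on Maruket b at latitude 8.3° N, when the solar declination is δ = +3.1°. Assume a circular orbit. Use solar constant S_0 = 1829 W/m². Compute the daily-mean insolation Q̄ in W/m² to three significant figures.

cos h₀ = −tan(+8.3°) tan(+3.100°) = -0.0079, h₀ = 1.5787 rad.
Bracket: h₀ sin ϕ sin δ + cos ϕ cos δ sin h₀ = 1.5787×0.14436×0.05408 + 0.98953×0.99854×0.99997 = 0.012325 + 0.988056 = 1.000381.
Q̄ = (S_0/π) × [bracket] = (1829/π) × 1.000381 = 582.4 W/m².

Q̄ ≈ 582 W/m²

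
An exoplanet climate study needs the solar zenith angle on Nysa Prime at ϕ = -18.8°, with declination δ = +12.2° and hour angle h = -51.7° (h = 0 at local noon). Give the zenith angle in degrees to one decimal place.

θ_z = 59.6°

cos θ_z = sin ϕ sin δ + cos ϕ cos δ cos h = -0.068103 + 0.573463 = 0.505360.
θ_z = arccos(0.505360) = 59.6°.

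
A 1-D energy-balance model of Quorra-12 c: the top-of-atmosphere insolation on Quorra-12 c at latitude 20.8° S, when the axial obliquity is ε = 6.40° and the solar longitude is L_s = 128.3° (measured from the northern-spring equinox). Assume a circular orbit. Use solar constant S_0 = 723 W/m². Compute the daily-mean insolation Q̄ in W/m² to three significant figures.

Solar declination: sin δ = sin ε · sin L_s = sin 6.40° × sin 128.3° = 0.08748, so δ = +5.019°.
cos h₀ = −tan(-20.8°) tan(+5.019°) = 0.0334, h₀ = 1.5374 rad.
Bracket: h₀ sin ϕ sin δ + cos ϕ cos δ sin h₀ = 1.5374×-0.35511×0.08748 + 0.93483×0.99617×0.99944 = -0.047759 + 0.930728 = 0.882969.
Q̄ = (S_0/π) × [bracket] = (723/π) × 0.882969 = 203.2 W/m².

Q̄ ≈ 203 W/m²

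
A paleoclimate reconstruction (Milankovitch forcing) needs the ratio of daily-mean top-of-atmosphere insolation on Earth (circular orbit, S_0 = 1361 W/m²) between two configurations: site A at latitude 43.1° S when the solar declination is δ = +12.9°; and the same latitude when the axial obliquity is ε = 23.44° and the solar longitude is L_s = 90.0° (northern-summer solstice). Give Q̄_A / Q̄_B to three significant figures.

— Configuration A (ϕ=-43.1°):
cos h₀ = −tan(-43.1°) tan(+12.900°) = 0.2143, h₀ = 1.3548 rad.
Bracket: h₀ sin ϕ sin δ + cos ϕ cos δ sin h₀ = 1.3548×-0.68327×0.22325 + 0.73016×0.97476×0.97676 = -0.206661 + 0.695190 = 0.488529.
Q̄ = (S_0/π) × [bracket] = (1361/π) × 0.488529 = 211.64 W/m².
— Configuration B (ϕ=-43.1°):
Solar declination: sin δ = sin ε · sin L_s = sin 23.44° × sin 90.0° = 0.39779, so δ = +23.440°.
cos h₀ = −tan(-43.1°) tan(+23.440°) = 0.4057, h₀ = 1.1530 rad.
Bracket: h₀ sin ϕ sin δ + cos ϕ cos δ sin h₀ = 1.1530×-0.68327×0.39779 + 0.73016×0.91748×0.91399 = -0.313383 + 0.612288 = 0.298905.
Q̄ = (S_0/π) × [bracket] = (1361/π) × 0.298905 = 129.49 W/m².
Ratio Q̄_A / Q̄_B = 211.64 / 129.49 = 1.634.

Q̄_A / Q̄_B ≈ 1.63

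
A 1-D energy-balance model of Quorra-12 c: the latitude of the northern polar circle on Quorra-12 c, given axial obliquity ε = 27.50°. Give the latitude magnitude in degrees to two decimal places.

The polar circle is the lowest latitude that experiences at least one full rotation of continuous daylight at the northern-summer solstice; it lies at |φ| = 90° − ε = 90° − 27.50° = 62.50°.

62.50°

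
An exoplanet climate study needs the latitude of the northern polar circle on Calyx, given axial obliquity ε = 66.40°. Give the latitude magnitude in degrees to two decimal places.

23.60°

The polar circle is the lowest latitude that experiences at least one full rotation of continuous daylight at the northern-summer solstice; it lies at |φ| = 90° − ε = 90° − 66.40° = 23.60°.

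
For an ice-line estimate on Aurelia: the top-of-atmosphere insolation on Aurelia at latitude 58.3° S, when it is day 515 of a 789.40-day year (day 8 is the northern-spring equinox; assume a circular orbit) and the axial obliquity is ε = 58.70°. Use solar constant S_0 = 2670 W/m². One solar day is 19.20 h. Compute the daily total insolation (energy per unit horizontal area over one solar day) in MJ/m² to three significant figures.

105 MJ/m²

Solar longitude: L_s = 360° × (515 − 8)/789.40 = 231.214°.
sin δ = sin 58.70° × sin 231.214° = -0.66604, so δ = -41.762°.
cos h₀ = −tan(-58.3°) tan(-41.762°) = -1.4457 ≤ −1 ⇒ polar day, h₀ = π.
Bracket: h₀ sin ϕ sin δ + cos ϕ cos δ sin h₀ = 3.1416×-0.85081×-0.66604 + 0.52547×0.74592×0.00000 = 1.780261 + 0.000000 = 1.780261.
Q̄ = (S_0/π) × [bracket] = (2670/π) × 1.780261 = 1513.0 W/m².
Daily total = Q̄ × 19.20 h × 3600 s/h = 1513.0 × 19.20 × 3600 / 10⁶ = 104.6 MJ/m².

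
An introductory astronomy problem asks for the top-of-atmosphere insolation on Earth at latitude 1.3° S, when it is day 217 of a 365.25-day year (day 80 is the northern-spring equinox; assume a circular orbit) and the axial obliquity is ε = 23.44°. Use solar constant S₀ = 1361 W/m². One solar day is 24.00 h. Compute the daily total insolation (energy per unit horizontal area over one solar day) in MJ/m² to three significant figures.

35.5 MJ/m²

Solar longitude: λ_s = 360° × (217 − 80)/365.25 = 135.031°.
sin δ = sin 23.44° × sin 135.031° = 0.28113, so δ = +16.328°.
cos H₀ = −tan(-1.3°) tan(+16.328°) = 0.0066, H₀ = 1.5641 rad.
Bracket: H₀ sin φ sin δ + cos φ cos δ sin H₀ = 1.5641×-0.02269×0.28113 + 0.99974×0.95967×0.99998 = -0.009977 + 0.959401 = 0.949424.
Q̄ = (S₀/π) × [bracket] = (1361/π) × 0.949424 = 411.31 W/m².
Daily total = Q̄ × 24.00 h × 3600 s/h = 411.31 × 24.00 × 3600 / 10⁶ = 35.54 MJ/m².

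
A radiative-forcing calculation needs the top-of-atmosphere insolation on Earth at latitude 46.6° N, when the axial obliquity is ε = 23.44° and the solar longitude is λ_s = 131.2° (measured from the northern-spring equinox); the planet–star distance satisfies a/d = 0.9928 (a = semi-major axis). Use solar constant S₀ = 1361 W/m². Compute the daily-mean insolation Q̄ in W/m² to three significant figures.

Q̄ ≈ 441 W/m²

Solar declination: sin δ = sin ε · sin λ_s = sin 23.44° × sin 131.2° = 0.29930, so δ = +17.416°.
cos H₀ = −tan(+46.6°) tan(+17.416°) = -0.3317, H₀ = 1.9089 rad.
Bracket: H₀ sin φ sin δ + cos φ cos δ sin H₀ = 1.9089×0.72657×0.29930 + 0.68709×0.95416×0.94338 = 0.415114 + 0.618474 = 1.033588.
Inverse-square distance factor (a/d)² = 0.9928² = 0.985652.
Q̄ = (S₀/π) × 0.985652 × [bracket] = (1361/π) × 0.985652 × 1.033588 = 441.3 W/m².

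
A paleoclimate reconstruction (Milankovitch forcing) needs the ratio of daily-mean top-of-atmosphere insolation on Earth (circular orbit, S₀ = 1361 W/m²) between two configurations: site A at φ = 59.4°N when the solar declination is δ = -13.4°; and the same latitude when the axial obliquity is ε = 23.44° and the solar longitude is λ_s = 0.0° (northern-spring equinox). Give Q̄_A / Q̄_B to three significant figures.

— Configuration A (φ=+59.4°):
cos H₀ = −tan(+59.4°) tan(-13.400°) = 0.4028, H₀ = 1.1562 rad.
Bracket: H₀ sin φ sin δ + cos φ cos δ sin H₀ = 1.1562×0.86074×-0.23175 + 0.50904×0.97278×0.91527 = -0.230635 + 0.453227 = 0.222592.
Q̄ = (S₀/π) × [bracket] = (1361/π) × 0.222592 = 96.431 W/m².
— Configuration B (φ=+59.4°):
Solar declination: sin δ = sin ε · sin λ_s = sin 23.44° × sin 0.0° = 0.00000, so δ = +0.000°.
cos H₀ = −tan(+59.4°) tan(+0.000°) = -0.0000, H₀ = 1.5708 rad.
Bracket: H₀ sin φ sin δ + cos φ cos δ sin H₀ = 1.5708×0.86074×0.00000 + 0.50904×1.00000×1.00000 = 0.000000 + 0.509040 = 0.509040.
Q̄ = (S₀/π) × [bracket] = (1361/π) × 0.509040 = 220.53 W/m².
Ratio Q̄_A / Q̄_B = 96.431 / 220.53 = 0.4373.

Q̄_A / Q̄_B ≈ 0.437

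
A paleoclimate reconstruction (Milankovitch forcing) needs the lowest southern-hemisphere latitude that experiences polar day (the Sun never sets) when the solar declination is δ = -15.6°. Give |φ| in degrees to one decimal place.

|φ| = 74.4°

Polar day requires cos H₀ = −tan φ tan δ ≤ −1, i.e. tan φ tan δ ≥ 1.
The boundary is |tan φ| · |tan δ| = 1, so |φ| = 90° − |δ| = 90° − 15.6° = 74.4° in the southern hemisphere.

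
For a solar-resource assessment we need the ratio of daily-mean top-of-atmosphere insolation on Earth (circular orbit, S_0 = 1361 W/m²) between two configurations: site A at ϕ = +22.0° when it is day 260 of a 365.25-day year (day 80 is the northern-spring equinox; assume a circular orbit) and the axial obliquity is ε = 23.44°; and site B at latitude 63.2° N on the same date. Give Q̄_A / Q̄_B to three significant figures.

— Configuration A (ϕ=+22.0°):
Solar longitude: L_s = 360° × (260 − 80)/365.25 = 177.413°.
sin δ = sin 23.44° × sin 177.413° = 0.01796, so δ = +1.029°.
cos h₀ = −tan(+22.0°) tan(+1.029°) = -0.0073, h₀ = 1.5781 rad.
Bracket: h₀ sin ϕ sin δ + cos ϕ cos δ sin h₀ = 1.5781×0.37461×0.01796 + 0.92718×0.99984×0.99997 = 0.010617 + 0.927004 = 0.937621.
Q̄ = (S_0/π) × [bracket] = (1361/π) × 0.937621 = 406.20 W/m².
— Configuration B (ϕ=+63.2°):
cos h₀ = −tan(+63.2°) tan(+1.029°) = -0.0356, h₀ = 1.6064 rad.
Bracket: h₀ sin ϕ sin δ + cos ϕ cos δ sin h₀ = 1.6064×0.89259×0.01796 + 0.45088×0.99984×0.99937 = 0.025752 + 0.450524 = 0.476276.
Q̄ = (S_0/π) × [bracket] = (1361/π) × 0.476276 = 206.33 W/m².
Ratio Q̄_A / Q̄_B = 406.20 / 206.33 = 1.969.

Q̄_A / Q̄_B ≈ 1.97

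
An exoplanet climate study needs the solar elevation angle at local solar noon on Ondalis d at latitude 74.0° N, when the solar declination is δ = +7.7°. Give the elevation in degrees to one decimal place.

23.7°

At local noon the hour angle is zero, so the zenith angle equals |ϕ − δ| = |+74.0° − (+7.700°)| = 66.300°.
Elevation = 90° − 66.300° = 23.7°.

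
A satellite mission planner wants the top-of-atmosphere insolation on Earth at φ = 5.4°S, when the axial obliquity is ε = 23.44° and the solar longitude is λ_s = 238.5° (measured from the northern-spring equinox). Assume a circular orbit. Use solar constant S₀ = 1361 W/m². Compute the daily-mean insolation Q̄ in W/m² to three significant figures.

Q̄ ≈ 428 W/m²

Solar declination: sin δ = sin ε · sin λ_s = sin 23.44° × sin 238.5° = -0.33917, so δ = -19.826°.
cos H₀ = −tan(-5.4°) tan(-19.826°) = -0.0341, H₀ = 1.6049 rad.
Bracket: H₀ sin φ sin δ + cos φ cos δ sin H₀ = 1.6049×-0.09411×-0.33917 + 0.99556×0.94072×0.99942 = 0.051227 + 0.936000 = 0.987227.
Q̄ = (S₀/π) × [bracket] = (1361/π) × 0.987227 = 427.7 W/m².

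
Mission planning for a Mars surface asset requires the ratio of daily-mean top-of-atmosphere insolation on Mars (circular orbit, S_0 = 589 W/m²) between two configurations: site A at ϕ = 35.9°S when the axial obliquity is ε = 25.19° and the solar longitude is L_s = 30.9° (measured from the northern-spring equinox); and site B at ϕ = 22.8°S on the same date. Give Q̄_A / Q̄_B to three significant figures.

Q̄_A / Q̄_B ≈ 0.778

— Configuration A (ϕ=-35.9°):
Solar declination: sin δ = sin ε · sin L_s = sin 25.19° × sin 30.9° = 0.21857, so δ = +12.625°.
cos h₀ = −tan(-35.9°) tan(+12.625°) = 0.1621, h₀ = 1.4079 rad.
Bracket: h₀ sin ϕ sin δ + cos ϕ cos δ sin h₀ = 1.4079×-0.58637×0.21857 + 0.81004×0.97582×0.98677 = -0.180441 + 0.779996 = 0.599555.
Q̄ = (S_0/π) × [bracket] = (589/π) × 0.599555 = 112.41 W/m².
— Configuration B (ϕ=-22.8°):
cos h₀ = −tan(-22.8°) tan(+12.625°) = 0.0942, h₀ = 1.4765 rad.
Bracket: h₀ sin ϕ sin δ + cos ϕ cos δ sin h₀ = 1.4765×-0.38752×0.21857 + 0.92186×0.97582×0.99556 = -0.125060 + 0.895575 = 0.770515.
Q̄ = (S_0/π) × [bracket] = (589/π) × 0.770515 = 144.46 W/m².
Ratio Q̄_A / Q̄_B = 112.41 / 144.46 = 0.7781.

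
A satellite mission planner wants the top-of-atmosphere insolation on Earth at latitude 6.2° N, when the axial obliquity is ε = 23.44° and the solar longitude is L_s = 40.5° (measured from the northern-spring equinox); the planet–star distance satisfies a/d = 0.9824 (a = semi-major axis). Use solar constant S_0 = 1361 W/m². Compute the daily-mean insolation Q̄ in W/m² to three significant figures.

Solar declination: sin δ = sin ε · sin L_s = sin 23.44° × sin 40.5° = 0.25834, so δ = +14.972°.
cos h₀ = −tan(+6.2°) tan(+14.972°) = -0.0291, h₀ = 1.5999 rad.
Bracket: h₀ sin ϕ sin δ + cos ϕ cos δ sin h₀ = 1.5999×0.10800×0.25834 + 0.99415×0.96605×0.99958 = 0.044638 + 0.959995 = 1.004633.
Inverse-square distance factor (a/d)² = 0.9824² = 0.965110.
Q̄ = (S_0/π) × 0.965110 × [bracket] = (1361/π) × 0.965110 × 1.004633 = 420.0 W/m².

Q̄ ≈ 420 W/m²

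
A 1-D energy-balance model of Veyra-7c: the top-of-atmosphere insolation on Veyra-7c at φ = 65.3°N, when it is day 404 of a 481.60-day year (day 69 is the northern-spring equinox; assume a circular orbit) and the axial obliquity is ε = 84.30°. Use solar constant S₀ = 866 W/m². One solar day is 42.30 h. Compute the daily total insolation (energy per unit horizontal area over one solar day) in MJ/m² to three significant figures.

0.00 MJ/m²

Solar longitude: λ_s = 360° × (404 − 69)/481.60 = 250.415°.
sin δ = sin 84.30° × sin 250.415° = -0.93749, so δ = -69.634°.
cos H₀ = −tan(+65.3°) tan(-69.634°) = 5.8568 ≥ 1 ⇒ polar night, H₀ = 0 and Q̄ = 0.
Daily total = Q̄ × 42.30 h × 3600 s/h = 0.00 MJ/m².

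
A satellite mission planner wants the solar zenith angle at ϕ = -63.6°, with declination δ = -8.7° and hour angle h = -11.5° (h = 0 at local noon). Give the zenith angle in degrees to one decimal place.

θ_z = 55.5°

cos θ_z = sin ϕ sin δ + cos ϕ cos δ cos h = 0.135486 + 0.430696 = 0.566182.
θ_z = arccos(0.566182) = 55.5°.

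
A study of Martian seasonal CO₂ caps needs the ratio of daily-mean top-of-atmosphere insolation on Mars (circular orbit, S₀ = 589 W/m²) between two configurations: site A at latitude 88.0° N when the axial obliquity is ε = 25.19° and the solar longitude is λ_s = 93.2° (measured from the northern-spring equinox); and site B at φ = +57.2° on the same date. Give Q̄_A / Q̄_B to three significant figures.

Q̄_A / Q̄_B ≈ 1.12

— Configuration A (φ=+88.0°):
Solar declination: sin δ = sin ε · sin λ_s = sin 25.19° × sin 93.2° = 0.42496, so δ = +25.148°.
cos H₀ = −tan(+88.0°) tan(+25.148°) = -13.4435 ≤ −1 ⇒ polar day, H₀ = π.
Bracket: H₀ sin φ sin δ + cos φ cos δ sin H₀ = 3.1416×0.99939×0.42496 + 0.03490×0.90521×0.00000 = 1.334240 + 0.000000 = 1.334240.
Q̄ = (S₀/π) × [bracket] = (589/π) × 1.334240 = 250.15 W/m².
— Configuration B (φ=+57.2°):
cos H₀ = −tan(+57.2°) tan(+25.148°) = -0.7285, H₀ = 2.3869 rad.
Bracket: H₀ sin φ sin δ + cos φ cos δ sin H₀ = 2.3869×0.84057×0.42496 + 0.54171×0.90521×0.68510 = 0.852621 + 0.335947 = 1.188568.
Q̄ = (S₀/π) × [bracket] = (589/π) × 1.188568 = 222.84 W/m².
Ratio Q̄_A / Q̄_B = 250.15 / 222.84 = 1.123.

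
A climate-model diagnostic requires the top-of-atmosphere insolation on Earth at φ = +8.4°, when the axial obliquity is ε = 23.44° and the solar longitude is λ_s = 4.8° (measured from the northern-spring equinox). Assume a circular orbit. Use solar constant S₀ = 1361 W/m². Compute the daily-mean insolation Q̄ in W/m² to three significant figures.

Q̄ ≈ 432 W/m²

Solar declination: sin δ = sin ε · sin λ_s = sin 23.44° × sin 4.8° = 0.03329, so δ = +1.908°.
cos H₀ = −tan(+8.4°) tan(+1.908°) = -0.0049, H₀ = 1.5757 rad.
Bracket: H₀ sin φ sin δ + cos φ cos δ sin H₀ = 1.5757×0.14608×0.03329 + 0.98927×0.99945×0.99999 = 0.007663 + 0.988716 = 0.996379.
Q̄ = (S₀/π) × [bracket] = (1361/π) × 0.996379 = 431.7 W/m².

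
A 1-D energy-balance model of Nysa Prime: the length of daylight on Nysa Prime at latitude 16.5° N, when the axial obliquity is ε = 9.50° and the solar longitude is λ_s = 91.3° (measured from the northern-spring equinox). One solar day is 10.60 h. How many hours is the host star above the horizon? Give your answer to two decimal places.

5.47 h

Solar declination: sin δ = sin ε · sin λ_s = sin 9.50° × sin 91.3° = 0.16501, so δ = +9.498°.
cos H₀ = −tan φ · tan δ = −tan(+16.5°) × tan(+9.498°) = -0.0496, so H₀ = 1.6204 rad = 92.84°.
Daylight = 2H₀/(2π) × 10.60 h = (1.6204/π) × 10.60 = 5.47 h.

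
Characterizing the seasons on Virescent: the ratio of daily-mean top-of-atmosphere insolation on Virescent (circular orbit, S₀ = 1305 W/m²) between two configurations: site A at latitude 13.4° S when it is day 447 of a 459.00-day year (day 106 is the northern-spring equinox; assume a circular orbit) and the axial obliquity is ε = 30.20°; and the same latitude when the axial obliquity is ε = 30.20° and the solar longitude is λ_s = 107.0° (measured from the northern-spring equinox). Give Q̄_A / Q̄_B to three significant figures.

— Configuration A (φ=-13.4°):
Solar longitude: λ_s = 360° × (447 − 106)/459.00 = 267.451°.
sin δ = sin 30.20° × sin 267.451° = -0.50252, so δ = -30.167°.
cos H₀ = −tan(-13.4°) tan(-30.167°) = -0.1385, H₀ = 1.7097 rad.
Bracket: H₀ sin φ sin δ + cos φ cos δ sin H₀ = 1.7097×-0.23175×-0.50252 + 0.97278×0.86456×0.99037 = 0.199110 + 0.832928 = 1.032038.
Q̄ = (S₀/π) × [bracket] = (1305/π) × 1.032038 = 428.70 W/m².
— Configuration B (φ=-13.4°):
Solar declination: sin δ = sin ε · sin λ_s = sin 30.20° × sin 107.0° = 0.48104, so δ = +28.753°.
cos H₀ = −tan(-13.4°) tan(+28.753°) = 0.1307, H₀ = 1.4397 rad.
Bracket: H₀ sin φ sin δ + cos φ cos δ sin H₀ = 1.4397×-0.23175×0.48104 + 0.97278×0.87670×0.99142 = -0.160499 + 0.845519 = 0.685020.
Q̄ = (S₀/π) × [bracket] = (1305/π) × 0.685020 = 284.55 W/m².
Ratio Q̄_A / Q̄_B = 428.70 / 284.55 = 1.507.

Q̄_A / Q̄_B ≈ 1.51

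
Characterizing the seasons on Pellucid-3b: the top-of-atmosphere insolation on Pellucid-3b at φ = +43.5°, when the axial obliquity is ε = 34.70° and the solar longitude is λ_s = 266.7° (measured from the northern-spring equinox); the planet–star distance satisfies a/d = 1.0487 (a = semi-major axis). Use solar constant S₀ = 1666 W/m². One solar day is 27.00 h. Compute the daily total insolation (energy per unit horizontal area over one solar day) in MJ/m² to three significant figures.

6.57 MJ/m²

Solar declination: sin δ = sin ε · sin λ_s = sin 34.70° × sin 266.7° = -0.56834, so δ = -34.634°.
cos H₀ = −tan(+43.5°) tan(-34.634°) = 0.6555, H₀ = 0.8560 rad.
Bracket: H₀ sin φ sin δ + cos φ cos δ sin H₀ = 0.8560×0.68835×-0.56834 + 0.72537×0.82280×0.75521 = -0.334882 + 0.450735 = 0.115853.
Inverse-square distance factor (a/d)² = 1.0487² = 1.099772.
Q̄ = (S₀/π) × 1.099772 × [bracket] = (1666/π) × 1.099772 × 0.115853 = 67.567 W/m².
Daily total = Q̄ × 27.00 h × 3600 s/h = 67.567 × 27.00 × 3600 / 10⁶ = 6.568 MJ/m².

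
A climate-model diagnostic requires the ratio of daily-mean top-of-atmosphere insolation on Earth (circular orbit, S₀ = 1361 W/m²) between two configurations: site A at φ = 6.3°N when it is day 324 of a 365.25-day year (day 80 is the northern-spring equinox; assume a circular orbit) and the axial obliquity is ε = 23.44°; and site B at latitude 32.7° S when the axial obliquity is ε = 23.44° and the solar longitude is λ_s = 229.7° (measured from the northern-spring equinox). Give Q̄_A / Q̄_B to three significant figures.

— Configuration A (φ=+6.3°):
Solar longitude: λ_s = 360° × (324 − 80)/365.25 = 240.493°.
sin δ = sin 23.44° × sin 240.493° = -0.34619, so δ = -20.255°.
cos H₀ = −tan(+6.3°) tan(-20.255°) = 0.0407, H₀ = 1.5300 rad.
Bracket: H₀ sin φ sin δ + cos φ cos δ sin H₀ = 1.5300×0.10973×-0.34619 + 0.99396×0.93816×0.99917 = -0.058121 + 0.931720 = 0.873599.
Q̄ = (S₀/π) × [bracket] = (1361/π) × 0.873599 = 378.46 W/m².
— Configuration B (φ=-32.7°):
Solar declination: sin δ = sin ε · sin λ_s = sin 23.44° × sin 229.7° = -0.30338, so δ = -17.661°.
cos H₀ = −tan(-32.7°) tan(-17.661°) = -0.2044, H₀ = 1.7766 rad.
Bracket: H₀ sin φ sin δ + cos φ cos δ sin H₀ = 1.7766×-0.54024×-0.30338 + 0.84151×0.95287×0.97889 = 0.291181 + 0.784923 = 1.076104.
Q̄ = (S₀/π) × [bracket] = (1361/π) × 1.076104 = 466.19 W/m².
Ratio Q̄_A / Q̄_B = 378.46 / 466.19 = 0.8118.

Q̄_A / Q̄_B ≈ 0.812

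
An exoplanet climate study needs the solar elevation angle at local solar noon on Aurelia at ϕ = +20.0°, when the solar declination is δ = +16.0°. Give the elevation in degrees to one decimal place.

At local noon the hour angle is zero, so the zenith angle equals |ϕ − δ| = |+20.0° − (+16.000°)| = 4.000°.
Elevation = 90° − 4.000° = 86.0°.

86.0°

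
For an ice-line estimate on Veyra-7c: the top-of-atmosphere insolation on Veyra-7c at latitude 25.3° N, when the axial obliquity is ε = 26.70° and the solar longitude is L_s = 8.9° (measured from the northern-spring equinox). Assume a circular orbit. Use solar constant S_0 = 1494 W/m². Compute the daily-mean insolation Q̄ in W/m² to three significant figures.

Solar declination: sin δ = sin ε · sin L_s = sin 26.70° × sin 8.9° = 0.06951, so δ = +3.986°.
cos h₀ = −tan(+25.3°) tan(+3.986°) = -0.0329, h₀ = 1.6037 rad.
Bracket: h₀ sin ϕ sin δ + cos ϕ cos δ sin h₀ = 1.6037×0.42736×0.06951 + 0.90408×0.99758×0.99946 = 0.047639 + 0.901405 = 0.949044.
Q̄ = (S_0/π) × [bracket] = (1494/π) × 0.949044 = 451.3 W/m².

Q̄ ≈ 451 W/m²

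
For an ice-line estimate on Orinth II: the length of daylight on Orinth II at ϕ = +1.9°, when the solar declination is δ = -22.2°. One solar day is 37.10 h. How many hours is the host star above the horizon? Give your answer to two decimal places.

18.39 h

cos h₀ = −tan ϕ · tan δ = −tan(+1.9°) × tan(-22.200°) = 0.0135, so h₀ = 1.5573 rad = 89.22°.
Daylight = 2h₀/(2π) × 37.10 h = (1.5573/π) × 37.10 = 18.39 h.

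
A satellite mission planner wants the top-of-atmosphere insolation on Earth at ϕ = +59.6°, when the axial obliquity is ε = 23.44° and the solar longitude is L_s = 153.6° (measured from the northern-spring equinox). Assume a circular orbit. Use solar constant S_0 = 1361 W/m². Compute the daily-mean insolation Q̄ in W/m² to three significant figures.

Q̄ ≈ 330 W/m²

Solar declination: sin δ = sin ε · sin L_s = sin 23.44° × sin 153.6° = 0.17687, so δ = +10.188°.
cos h₀ = −tan(+59.6°) tan(+10.188°) = -0.3063, h₀ = 1.8821 rad.
Bracket: h₀ sin ϕ sin δ + cos ϕ cos δ sin h₀ = 1.8821×0.86251×0.17687 + 0.50603×0.98423×0.95194 = 0.287118 + 0.474114 = 0.761232.
Q̄ = (S_0/π) × [bracket] = (1361/π) × 0.761232 = 329.8 W/m².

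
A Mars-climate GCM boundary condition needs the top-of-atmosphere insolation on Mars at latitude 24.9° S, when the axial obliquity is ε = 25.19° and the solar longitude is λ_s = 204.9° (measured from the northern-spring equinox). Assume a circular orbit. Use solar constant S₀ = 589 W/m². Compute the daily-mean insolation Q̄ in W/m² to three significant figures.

Q̄ ≈ 190 W/m²

Solar declination: sin δ = sin ε · sin λ_s = sin 25.19° × sin 204.9° = -0.17920, so δ = -10.323°.
cos H₀ = −tan(-24.9°) tan(-10.323°) = -0.0846, H₀ = 1.6554 rad.
Bracket: H₀ sin φ sin δ + cos φ cos δ sin H₀ = 1.6554×-0.42104×-0.17920 + 0.90704×0.98381×0.99642 = 0.124901 + 0.889160 = 1.014061.
Q̄ = (S₀/π) × [bracket] = (589/π) × 1.014061 = 190.1 W/m².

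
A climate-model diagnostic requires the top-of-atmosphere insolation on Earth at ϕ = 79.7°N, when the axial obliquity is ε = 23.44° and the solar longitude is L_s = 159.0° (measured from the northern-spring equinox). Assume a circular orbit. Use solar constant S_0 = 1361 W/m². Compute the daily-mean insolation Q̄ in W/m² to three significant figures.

Solar declination: sin δ = sin ε · sin L_s = sin 23.44° × sin 159.0° = 0.14255, so δ = +8.196°.
cos h₀ = −tan(+79.7°) tan(+8.196°) = -0.7925, h₀ = 2.4857 rad.
Bracket: h₀ sin ϕ sin δ + cos ϕ cos δ sin h₀ = 2.4857×0.98389×0.14255 + 0.17880×0.98979×0.60984 = 0.348628 + 0.107926 = 0.456554.
Q̄ = (S_0/π) × [bracket] = (1361/π) × 0.456554 = 197.8 W/m².

Q̄ ≈ 198 W/m²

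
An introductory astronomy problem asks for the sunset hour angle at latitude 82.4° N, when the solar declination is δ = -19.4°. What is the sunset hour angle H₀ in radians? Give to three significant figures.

cos H₀ = −tan φ · tan δ = 2.6393 ≥ 1, so the Sun never rises (polar night) and H₀ = 0.

H₀ = 0.00 rad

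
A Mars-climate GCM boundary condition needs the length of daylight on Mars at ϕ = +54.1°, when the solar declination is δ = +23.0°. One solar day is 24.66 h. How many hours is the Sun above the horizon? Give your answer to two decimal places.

cos h₀ = −tan ϕ · tan δ = −tan(+54.1°) × tan(+23.000°) = -0.5864, so h₀ = 2.1974 rad = 125.90°.
Daylight = 2h₀/(2π) × 24.66 h = (2.1974/π) × 24.66 = 17.25 h.

17.25 h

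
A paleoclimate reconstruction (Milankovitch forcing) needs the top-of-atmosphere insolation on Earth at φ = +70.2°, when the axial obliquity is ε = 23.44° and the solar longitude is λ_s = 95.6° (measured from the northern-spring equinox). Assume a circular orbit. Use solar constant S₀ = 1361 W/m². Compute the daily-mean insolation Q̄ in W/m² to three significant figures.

Solar declination: sin δ = sin ε · sin λ_s = sin 23.44° × sin 95.6° = 0.39589, so δ = +23.321°.
cos H₀ = −tan(+70.2°) tan(+23.321°) = -1.1975 ≤ −1 ⇒ polar day, H₀ = π.
Bracket: H₀ sin φ sin δ + cos φ cos δ sin H₀ = 3.1416×0.94088×0.39589 + 0.33874×0.91830×0.00000 = 1.170199 + 0.000000 = 1.170199.
Q̄ = (S₀/π) × [bracket] = (1361/π) × 1.170199 = 507.0 W/m².

Q̄ ≈ 507 W/m²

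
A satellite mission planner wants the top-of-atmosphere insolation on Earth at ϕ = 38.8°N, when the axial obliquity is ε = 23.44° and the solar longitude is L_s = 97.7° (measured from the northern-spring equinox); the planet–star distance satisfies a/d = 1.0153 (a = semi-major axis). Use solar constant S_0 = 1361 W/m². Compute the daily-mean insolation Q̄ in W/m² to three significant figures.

Solar declination: sin δ = sin ε · sin L_s = sin 23.44° × sin 97.7° = 0.39420, so δ = +23.216°.
cos h₀ = −tan(+38.8°) tan(+23.216°) = -0.3449, h₀ = 1.9229 rad.
Bracket: h₀ sin ϕ sin δ + cos ϕ cos δ sin h₀ = 1.9229×0.62660×0.39420 + 0.77934×0.91902×0.93865 = 0.474967 + 0.672288 = 1.147255.
Inverse-square distance factor (a/d)² = 1.0153² = 1.030834.
Q̄ = (S_0/π) × 1.030834 × [bracket] = (1361/π) × 1.030834 × 1.147255 = 512.3 W/m².

Q̄ ≈ 512 W/m²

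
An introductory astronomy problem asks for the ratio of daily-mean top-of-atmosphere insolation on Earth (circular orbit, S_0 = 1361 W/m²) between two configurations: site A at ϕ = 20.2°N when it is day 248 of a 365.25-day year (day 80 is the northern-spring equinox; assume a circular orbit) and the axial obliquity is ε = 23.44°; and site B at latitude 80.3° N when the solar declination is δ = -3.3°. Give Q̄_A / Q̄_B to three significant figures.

Q̄_A / Q̄_B ≈ 11.1

— Configuration A (ϕ=+20.2°):
Solar longitude: L_s = 360° × (248 − 80)/365.25 = 165.585°.
sin δ = sin 23.44° × sin 165.585° = 0.09903, so δ = +5.683°.
cos h₀ = −tan(+20.2°) tan(+5.683°) = -0.0366, h₀ = 1.6074 rad.
Bracket: h₀ sin ϕ sin δ + cos ϕ cos δ sin h₀ = 1.6074×0.34530×0.09903 + 0.93849×0.99508×0.99933 = 0.054965 + 0.933247 = 0.988212.
Q̄ = (S_0/π) × [bracket] = (1361/π) × 0.988212 = 428.11 W/m².
— Configuration B (ϕ=+80.3°):
cos h₀ = −tan(+80.3°) tan(-3.300°) = 0.3373, h₀ = 1.2267 rad.
Bracket: h₀ sin ϕ sin δ + cos ϕ cos δ sin h₀ = 1.2267×0.98570×-0.05756 + 0.16849×0.99834×0.94139 = -0.069599 + 0.158352 = 0.088753.
Q̄ = (S_0/π) × [bracket] = (1361/π) × 0.088753 = 38.450 W/m².
Ratio Q̄_A / Q̄_B = 428.11 / 38.450 = 11.13.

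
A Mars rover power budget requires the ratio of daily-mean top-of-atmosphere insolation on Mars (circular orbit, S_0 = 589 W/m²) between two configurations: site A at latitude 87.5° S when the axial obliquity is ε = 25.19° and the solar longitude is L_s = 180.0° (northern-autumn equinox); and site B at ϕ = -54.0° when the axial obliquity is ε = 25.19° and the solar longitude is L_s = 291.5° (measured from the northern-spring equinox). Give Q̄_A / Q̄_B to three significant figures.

Q̄_A / Q̄_B ≈ 0.0382

— Configuration A (ϕ=-87.5°):
Solar declination: sin δ = sin ε · sin L_s = sin 25.19° × sin 180.0° = 0.00000, so δ = +0.000°.
cos h₀ = −tan(-87.5°) tan(+0.000°) = 0.0000, h₀ = 1.5708 rad.
Bracket: h₀ sin ϕ sin δ + cos ϕ cos δ sin h₀ = 1.5708×-0.99905×0.00000 + 0.04362×1.00000×1.00000 = -0.000000 + 0.043620 = 0.043620.
Q̄ = (S_0/π) × [bracket] = (589/π) × 0.043620 = 8.1781 W/m².
— Configuration B (ϕ=-54.0°):
Solar declination: sin δ = sin ε · sin L_s = sin 25.19° × sin 291.5° = -0.39601, so δ = -23.329°.
cos h₀ = −tan(-54.0°) tan(-23.329°) = -0.5936, h₀ = 2.2063 rad.
Bracket: h₀ sin ϕ sin δ + cos ϕ cos δ sin h₀ = 2.2063×-0.80902×-0.39601 + 0.58779×0.91825×0.80477 = 0.706854 + 0.434365 = 1.141219.
Q̄ = (S_0/π) × [bracket] = (589/π) × 1.141219 = 213.96 W/m².
Ratio Q̄_A / Q̄_B = 8.1781 / 213.96 = 0.03822.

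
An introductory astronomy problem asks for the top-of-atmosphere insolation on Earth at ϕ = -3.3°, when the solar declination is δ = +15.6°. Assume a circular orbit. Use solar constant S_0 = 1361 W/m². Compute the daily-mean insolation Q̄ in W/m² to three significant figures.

Q̄ ≈ 406 W/m²

cos h₀ = −tan(-3.3°) tan(+15.600°) = 0.0161, h₀ = 1.5547 rad.
Bracket: h₀ sin ϕ sin δ + cos ϕ cos δ sin h₀ = 1.5547×-0.05756×0.26892 + 0.99834×0.96316×0.99987 = -0.024065 + 0.961436 = 0.937371.
Q̄ = (S_0/π) × [bracket] = (1361/π) × 0.937371 = 406.1 W/m².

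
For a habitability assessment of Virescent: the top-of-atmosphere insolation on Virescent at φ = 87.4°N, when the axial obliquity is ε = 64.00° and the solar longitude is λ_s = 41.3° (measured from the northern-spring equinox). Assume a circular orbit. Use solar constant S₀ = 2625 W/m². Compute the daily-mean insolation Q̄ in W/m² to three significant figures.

Q̄ ≈ 1.56e+03 W/m²

Solar declination: sin δ = sin ε · sin λ_s = sin 64.00° × sin 41.3° = 0.59321, so δ = +36.385°.
cos H₀ = −tan(+87.4°) tan(+36.385°) = -16.2268 ≤ −1 ⇒ polar day, H₀ = π.
Bracket: H₀ sin φ sin δ + cos φ cos δ sin H₀ = 3.1416×0.99897×0.59321 + 0.04536×0.80505×0.00000 = 1.861709 + 0.000000 = 1.861709.
Q̄ = (S₀/π) × [bracket] = (2625/π) × 1.861709 = 1556 W/m².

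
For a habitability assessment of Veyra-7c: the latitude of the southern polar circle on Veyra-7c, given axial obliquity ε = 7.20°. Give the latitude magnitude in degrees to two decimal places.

The polar circle is the lowest latitude that experiences at least one full rotation of continuous darkness at the northern-summer solstice; it lies at |φ| = 90° − ε = 90° − 7.20° = 82.80°.

82.80°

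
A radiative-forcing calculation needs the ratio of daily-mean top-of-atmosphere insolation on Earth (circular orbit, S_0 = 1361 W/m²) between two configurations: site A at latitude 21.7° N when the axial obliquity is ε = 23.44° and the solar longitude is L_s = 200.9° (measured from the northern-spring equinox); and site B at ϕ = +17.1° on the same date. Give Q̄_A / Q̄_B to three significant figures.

— Configuration A (ϕ=+21.7°):
Solar declination: sin δ = sin ε · sin L_s = sin 23.44° × sin 200.9° = -0.14191, so δ = -8.158°.
cos h₀ = −tan(+21.7°) tan(-8.158°) = 0.0570, h₀ = 1.5137 rad.
Bracket: h₀ sin ϕ sin δ + cos ϕ cos δ sin h₀ = 1.5137×0.36975×-0.14191 + 0.92913×0.98988×0.99837 = -0.079426 + 0.918228 = 0.838802.
Q̄ = (S_0/π) × [bracket] = (1361/π) × 0.838802 = 363.39 W/m².
— Configuration B (ϕ=+17.1°):
cos h₀ = −tan(+17.1°) tan(-8.158°) = 0.0441, h₀ = 1.5267 rad.
Bracket: h₀ sin ϕ sin δ + cos ϕ cos δ sin h₀ = 1.5267×0.29404×-0.14191 + 0.95579×0.98988×0.99903 = -0.063705 + 0.945200 = 0.881495.
Q̄ = (S_0/π) × [bracket] = (1361/π) × 0.881495 = 381.88 W/m².
Ratio Q̄_A / Q̄_B = 363.39 / 381.88 = 0.9516.

Q̄_A / Q̄_B ≈ 0.952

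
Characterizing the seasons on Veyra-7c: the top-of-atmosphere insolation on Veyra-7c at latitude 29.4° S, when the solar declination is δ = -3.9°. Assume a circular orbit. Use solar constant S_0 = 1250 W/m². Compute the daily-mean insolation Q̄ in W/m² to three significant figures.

Q̄ ≈ 367 W/m²

cos h₀ = −tan(-29.4°) tan(-3.900°) = -0.0384, h₀ = 1.6092 rad.
Bracket: h₀ sin ϕ sin δ + cos ϕ cos δ sin h₀ = 1.6092×-0.49090×-0.06802 + 0.87121×0.99768×0.99926 = 0.053733 + 0.868546 = 0.922279.
Q̄ = (S_0/π) × [bracket] = (1250/π) × 0.922279 = 367.0 W/m².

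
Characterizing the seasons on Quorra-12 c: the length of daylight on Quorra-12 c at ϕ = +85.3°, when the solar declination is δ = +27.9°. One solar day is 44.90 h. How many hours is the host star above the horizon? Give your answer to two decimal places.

Sunrise equation: cos h₀ = −tan ϕ · tan δ = -6.4401 ≤ −1, so the host star never sets (polar day) and h₀ = π.
Daylight = 2h₀/(2π) × 44.90 h = (3.1416/π) × 44.90 = 44.90 h.

44.90 h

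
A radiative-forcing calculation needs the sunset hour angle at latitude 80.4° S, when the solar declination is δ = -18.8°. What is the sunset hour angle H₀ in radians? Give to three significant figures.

Sunrise equation: cos H₀ = −tan φ · tan δ = -2.0127 ≤ −1, so the Sun never sets (polar day) and H₀ = π.

H₀ = 3.14 rad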